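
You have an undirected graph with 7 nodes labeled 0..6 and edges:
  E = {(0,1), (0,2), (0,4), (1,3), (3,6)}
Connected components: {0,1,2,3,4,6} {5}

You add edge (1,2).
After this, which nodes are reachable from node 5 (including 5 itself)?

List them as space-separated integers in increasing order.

Before: nodes reachable from 5: {5}
Adding (1,2): both endpoints already in same component. Reachability from 5 unchanged.
After: nodes reachable from 5: {5}

Answer: 5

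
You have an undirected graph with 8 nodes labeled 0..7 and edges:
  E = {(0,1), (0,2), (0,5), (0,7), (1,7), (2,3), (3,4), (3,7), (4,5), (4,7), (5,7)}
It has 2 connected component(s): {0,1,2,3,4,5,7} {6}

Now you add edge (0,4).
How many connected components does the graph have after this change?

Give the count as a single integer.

Answer: 2

Derivation:
Initial component count: 2
Add (0,4): endpoints already in same component. Count unchanged: 2.
New component count: 2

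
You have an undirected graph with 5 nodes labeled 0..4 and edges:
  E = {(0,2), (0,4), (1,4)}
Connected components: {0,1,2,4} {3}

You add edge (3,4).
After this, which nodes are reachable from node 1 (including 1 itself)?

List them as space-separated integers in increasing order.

Answer: 0 1 2 3 4

Derivation:
Before: nodes reachable from 1: {0,1,2,4}
Adding (3,4): merges 1's component with another. Reachability grows.
After: nodes reachable from 1: {0,1,2,3,4}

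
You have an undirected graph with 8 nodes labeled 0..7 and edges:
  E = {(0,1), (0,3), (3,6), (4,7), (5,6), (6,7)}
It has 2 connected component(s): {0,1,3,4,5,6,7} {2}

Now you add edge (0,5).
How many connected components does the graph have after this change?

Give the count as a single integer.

Answer: 2

Derivation:
Initial component count: 2
Add (0,5): endpoints already in same component. Count unchanged: 2.
New component count: 2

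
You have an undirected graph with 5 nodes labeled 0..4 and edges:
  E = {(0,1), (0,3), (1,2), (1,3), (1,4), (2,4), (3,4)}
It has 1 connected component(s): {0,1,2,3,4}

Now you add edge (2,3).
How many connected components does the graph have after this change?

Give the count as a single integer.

Answer: 1

Derivation:
Initial component count: 1
Add (2,3): endpoints already in same component. Count unchanged: 1.
New component count: 1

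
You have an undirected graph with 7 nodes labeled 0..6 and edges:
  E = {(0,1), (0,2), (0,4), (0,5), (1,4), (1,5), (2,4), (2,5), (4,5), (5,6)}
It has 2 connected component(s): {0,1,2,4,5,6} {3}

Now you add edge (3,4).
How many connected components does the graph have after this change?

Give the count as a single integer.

Initial component count: 2
Add (3,4): merges two components. Count decreases: 2 -> 1.
New component count: 1

Answer: 1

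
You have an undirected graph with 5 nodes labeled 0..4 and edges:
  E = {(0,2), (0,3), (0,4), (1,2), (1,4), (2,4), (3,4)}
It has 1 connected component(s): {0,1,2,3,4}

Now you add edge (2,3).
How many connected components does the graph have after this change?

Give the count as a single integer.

Initial component count: 1
Add (2,3): endpoints already in same component. Count unchanged: 1.
New component count: 1

Answer: 1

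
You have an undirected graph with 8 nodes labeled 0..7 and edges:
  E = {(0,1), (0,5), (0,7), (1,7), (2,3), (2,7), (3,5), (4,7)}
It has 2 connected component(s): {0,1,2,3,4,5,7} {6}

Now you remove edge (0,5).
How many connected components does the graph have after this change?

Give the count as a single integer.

Answer: 2

Derivation:
Initial component count: 2
Remove (0,5): not a bridge. Count unchanged: 2.
  After removal, components: {0,1,2,3,4,5,7} {6}
New component count: 2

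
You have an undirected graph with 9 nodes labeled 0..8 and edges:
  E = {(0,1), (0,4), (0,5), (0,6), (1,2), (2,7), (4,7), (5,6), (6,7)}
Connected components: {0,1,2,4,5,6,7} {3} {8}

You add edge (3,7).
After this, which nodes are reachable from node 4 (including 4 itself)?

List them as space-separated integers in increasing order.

Answer: 0 1 2 3 4 5 6 7

Derivation:
Before: nodes reachable from 4: {0,1,2,4,5,6,7}
Adding (3,7): merges 4's component with another. Reachability grows.
After: nodes reachable from 4: {0,1,2,3,4,5,6,7}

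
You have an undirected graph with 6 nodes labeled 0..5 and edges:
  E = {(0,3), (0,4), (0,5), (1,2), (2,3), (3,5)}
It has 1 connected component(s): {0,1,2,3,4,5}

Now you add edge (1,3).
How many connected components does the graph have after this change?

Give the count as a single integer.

Initial component count: 1
Add (1,3): endpoints already in same component. Count unchanged: 1.
New component count: 1

Answer: 1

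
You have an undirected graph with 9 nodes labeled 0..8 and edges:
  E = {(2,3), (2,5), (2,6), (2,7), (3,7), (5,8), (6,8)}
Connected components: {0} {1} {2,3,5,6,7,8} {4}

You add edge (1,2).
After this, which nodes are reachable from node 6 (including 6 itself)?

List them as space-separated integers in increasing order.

Answer: 1 2 3 5 6 7 8

Derivation:
Before: nodes reachable from 6: {2,3,5,6,7,8}
Adding (1,2): merges 6's component with another. Reachability grows.
After: nodes reachable from 6: {1,2,3,5,6,7,8}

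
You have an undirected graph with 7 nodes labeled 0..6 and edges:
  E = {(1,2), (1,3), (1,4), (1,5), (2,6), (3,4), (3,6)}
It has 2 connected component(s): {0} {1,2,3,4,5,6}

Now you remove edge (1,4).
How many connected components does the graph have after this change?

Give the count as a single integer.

Initial component count: 2
Remove (1,4): not a bridge. Count unchanged: 2.
  After removal, components: {0} {1,2,3,4,5,6}
New component count: 2

Answer: 2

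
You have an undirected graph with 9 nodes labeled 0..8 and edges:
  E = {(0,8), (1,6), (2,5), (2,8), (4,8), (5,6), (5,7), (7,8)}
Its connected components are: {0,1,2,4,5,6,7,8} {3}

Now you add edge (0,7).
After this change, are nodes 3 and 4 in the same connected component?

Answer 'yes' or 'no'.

Initial components: {0,1,2,4,5,6,7,8} {3}
Adding edge (0,7): both already in same component {0,1,2,4,5,6,7,8}. No change.
New components: {0,1,2,4,5,6,7,8} {3}
Are 3 and 4 in the same component? no

Answer: no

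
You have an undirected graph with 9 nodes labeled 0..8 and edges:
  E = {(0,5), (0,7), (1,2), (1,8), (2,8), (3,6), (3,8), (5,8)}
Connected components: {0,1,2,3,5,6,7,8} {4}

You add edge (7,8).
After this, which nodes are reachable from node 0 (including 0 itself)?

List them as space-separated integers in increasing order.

Answer: 0 1 2 3 5 6 7 8

Derivation:
Before: nodes reachable from 0: {0,1,2,3,5,6,7,8}
Adding (7,8): both endpoints already in same component. Reachability from 0 unchanged.
After: nodes reachable from 0: {0,1,2,3,5,6,7,8}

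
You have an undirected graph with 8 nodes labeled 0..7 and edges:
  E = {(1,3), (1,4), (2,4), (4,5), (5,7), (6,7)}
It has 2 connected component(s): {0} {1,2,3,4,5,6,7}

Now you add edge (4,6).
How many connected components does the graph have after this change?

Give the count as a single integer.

Answer: 2

Derivation:
Initial component count: 2
Add (4,6): endpoints already in same component. Count unchanged: 2.
New component count: 2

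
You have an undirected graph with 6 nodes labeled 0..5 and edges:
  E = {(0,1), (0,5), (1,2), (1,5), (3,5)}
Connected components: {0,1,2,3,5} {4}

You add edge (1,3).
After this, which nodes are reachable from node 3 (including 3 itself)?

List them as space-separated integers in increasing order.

Before: nodes reachable from 3: {0,1,2,3,5}
Adding (1,3): both endpoints already in same component. Reachability from 3 unchanged.
After: nodes reachable from 3: {0,1,2,3,5}

Answer: 0 1 2 3 5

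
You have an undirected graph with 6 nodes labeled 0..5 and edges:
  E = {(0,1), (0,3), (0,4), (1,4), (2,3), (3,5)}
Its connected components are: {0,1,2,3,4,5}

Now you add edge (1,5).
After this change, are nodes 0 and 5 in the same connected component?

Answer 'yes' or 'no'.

Answer: yes

Derivation:
Initial components: {0,1,2,3,4,5}
Adding edge (1,5): both already in same component {0,1,2,3,4,5}. No change.
New components: {0,1,2,3,4,5}
Are 0 and 5 in the same component? yes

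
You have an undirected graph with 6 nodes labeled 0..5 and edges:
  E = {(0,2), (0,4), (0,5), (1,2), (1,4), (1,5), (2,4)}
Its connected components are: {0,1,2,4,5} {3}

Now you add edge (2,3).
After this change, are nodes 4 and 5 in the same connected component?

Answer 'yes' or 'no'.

Initial components: {0,1,2,4,5} {3}
Adding edge (2,3): merges {0,1,2,4,5} and {3}.
New components: {0,1,2,3,4,5}
Are 4 and 5 in the same component? yes

Answer: yes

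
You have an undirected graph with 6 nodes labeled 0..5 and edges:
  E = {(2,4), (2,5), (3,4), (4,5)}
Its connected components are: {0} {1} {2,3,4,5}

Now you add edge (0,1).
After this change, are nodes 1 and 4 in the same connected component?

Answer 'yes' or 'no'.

Answer: no

Derivation:
Initial components: {0} {1} {2,3,4,5}
Adding edge (0,1): merges {0} and {1}.
New components: {0,1} {2,3,4,5}
Are 1 and 4 in the same component? no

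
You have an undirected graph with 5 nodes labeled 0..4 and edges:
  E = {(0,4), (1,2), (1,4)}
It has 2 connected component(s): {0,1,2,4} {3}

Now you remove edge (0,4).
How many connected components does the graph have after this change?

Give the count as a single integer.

Initial component count: 2
Remove (0,4): it was a bridge. Count increases: 2 -> 3.
  After removal, components: {0} {1,2,4} {3}
New component count: 3

Answer: 3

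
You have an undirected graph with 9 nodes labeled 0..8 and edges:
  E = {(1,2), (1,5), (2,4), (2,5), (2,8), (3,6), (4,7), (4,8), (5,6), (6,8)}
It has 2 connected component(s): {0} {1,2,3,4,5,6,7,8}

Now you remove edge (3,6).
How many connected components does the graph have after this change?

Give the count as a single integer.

Initial component count: 2
Remove (3,6): it was a bridge. Count increases: 2 -> 3.
  After removal, components: {0} {1,2,4,5,6,7,8} {3}
New component count: 3

Answer: 3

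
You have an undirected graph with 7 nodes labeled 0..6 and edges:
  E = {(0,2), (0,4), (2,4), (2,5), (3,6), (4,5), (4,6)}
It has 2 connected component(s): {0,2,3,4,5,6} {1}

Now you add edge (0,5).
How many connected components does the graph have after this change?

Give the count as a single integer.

Answer: 2

Derivation:
Initial component count: 2
Add (0,5): endpoints already in same component. Count unchanged: 2.
New component count: 2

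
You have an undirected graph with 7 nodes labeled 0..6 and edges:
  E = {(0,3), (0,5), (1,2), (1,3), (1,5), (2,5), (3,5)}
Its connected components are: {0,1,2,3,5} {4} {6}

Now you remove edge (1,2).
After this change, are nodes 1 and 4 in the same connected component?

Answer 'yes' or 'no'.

Initial components: {0,1,2,3,5} {4} {6}
Removing edge (1,2): not a bridge — component count unchanged at 3.
New components: {0,1,2,3,5} {4} {6}
Are 1 and 4 in the same component? no

Answer: no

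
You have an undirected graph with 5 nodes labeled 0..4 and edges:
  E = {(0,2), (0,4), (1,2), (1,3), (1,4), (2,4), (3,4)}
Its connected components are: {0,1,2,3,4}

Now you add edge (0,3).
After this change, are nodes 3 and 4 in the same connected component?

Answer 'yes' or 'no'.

Initial components: {0,1,2,3,4}
Adding edge (0,3): both already in same component {0,1,2,3,4}. No change.
New components: {0,1,2,3,4}
Are 3 and 4 in the same component? yes

Answer: yes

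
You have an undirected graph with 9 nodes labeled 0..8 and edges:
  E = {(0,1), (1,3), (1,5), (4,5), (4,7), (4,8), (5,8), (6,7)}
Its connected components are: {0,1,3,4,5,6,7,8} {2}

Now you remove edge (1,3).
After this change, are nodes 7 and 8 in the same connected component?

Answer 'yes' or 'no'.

Initial components: {0,1,3,4,5,6,7,8} {2}
Removing edge (1,3): it was a bridge — component count 2 -> 3.
New components: {0,1,4,5,6,7,8} {2} {3}
Are 7 and 8 in the same component? yes

Answer: yes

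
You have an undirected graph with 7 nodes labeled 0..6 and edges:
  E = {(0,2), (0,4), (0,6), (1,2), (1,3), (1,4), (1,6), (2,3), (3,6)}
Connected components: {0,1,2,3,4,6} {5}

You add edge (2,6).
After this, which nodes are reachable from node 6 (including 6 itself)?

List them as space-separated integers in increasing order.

Answer: 0 1 2 3 4 6

Derivation:
Before: nodes reachable from 6: {0,1,2,3,4,6}
Adding (2,6): both endpoints already in same component. Reachability from 6 unchanged.
After: nodes reachable from 6: {0,1,2,3,4,6}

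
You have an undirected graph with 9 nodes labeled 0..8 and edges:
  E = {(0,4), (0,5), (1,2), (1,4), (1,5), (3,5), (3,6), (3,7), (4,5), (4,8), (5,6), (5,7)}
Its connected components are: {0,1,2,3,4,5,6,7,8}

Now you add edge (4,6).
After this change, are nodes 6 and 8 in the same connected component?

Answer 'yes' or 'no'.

Answer: yes

Derivation:
Initial components: {0,1,2,3,4,5,6,7,8}
Adding edge (4,6): both already in same component {0,1,2,3,4,5,6,7,8}. No change.
New components: {0,1,2,3,4,5,6,7,8}
Are 6 and 8 in the same component? yes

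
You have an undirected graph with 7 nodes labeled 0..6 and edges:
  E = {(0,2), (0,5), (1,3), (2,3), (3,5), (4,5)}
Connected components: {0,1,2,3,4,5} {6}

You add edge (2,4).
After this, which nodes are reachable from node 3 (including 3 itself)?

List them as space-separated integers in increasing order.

Answer: 0 1 2 3 4 5

Derivation:
Before: nodes reachable from 3: {0,1,2,3,4,5}
Adding (2,4): both endpoints already in same component. Reachability from 3 unchanged.
After: nodes reachable from 3: {0,1,2,3,4,5}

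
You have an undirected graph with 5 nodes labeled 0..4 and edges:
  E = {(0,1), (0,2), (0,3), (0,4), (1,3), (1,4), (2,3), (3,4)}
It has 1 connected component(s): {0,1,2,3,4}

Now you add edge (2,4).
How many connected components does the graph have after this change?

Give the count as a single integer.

Initial component count: 1
Add (2,4): endpoints already in same component. Count unchanged: 1.
New component count: 1

Answer: 1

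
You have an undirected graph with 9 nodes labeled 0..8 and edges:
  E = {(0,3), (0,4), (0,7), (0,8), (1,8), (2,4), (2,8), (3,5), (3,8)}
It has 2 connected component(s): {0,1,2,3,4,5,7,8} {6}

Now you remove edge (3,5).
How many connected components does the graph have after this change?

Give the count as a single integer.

Answer: 3

Derivation:
Initial component count: 2
Remove (3,5): it was a bridge. Count increases: 2 -> 3.
  After removal, components: {0,1,2,3,4,7,8} {5} {6}
New component count: 3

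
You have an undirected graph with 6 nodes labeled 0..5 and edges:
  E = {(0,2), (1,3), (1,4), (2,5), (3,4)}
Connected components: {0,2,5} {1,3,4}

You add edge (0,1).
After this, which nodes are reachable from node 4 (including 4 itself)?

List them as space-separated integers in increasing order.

Answer: 0 1 2 3 4 5

Derivation:
Before: nodes reachable from 4: {1,3,4}
Adding (0,1): merges 4's component with another. Reachability grows.
After: nodes reachable from 4: {0,1,2,3,4,5}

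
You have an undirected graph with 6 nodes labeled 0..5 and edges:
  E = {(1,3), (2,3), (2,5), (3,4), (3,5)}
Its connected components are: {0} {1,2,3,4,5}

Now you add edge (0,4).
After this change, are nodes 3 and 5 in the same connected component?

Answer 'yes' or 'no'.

Initial components: {0} {1,2,3,4,5}
Adding edge (0,4): merges {0} and {1,2,3,4,5}.
New components: {0,1,2,3,4,5}
Are 3 and 5 in the same component? yes

Answer: yes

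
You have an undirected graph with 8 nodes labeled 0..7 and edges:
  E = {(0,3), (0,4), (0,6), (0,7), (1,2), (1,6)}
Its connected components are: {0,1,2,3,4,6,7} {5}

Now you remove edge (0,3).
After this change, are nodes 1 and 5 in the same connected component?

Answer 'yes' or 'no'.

Answer: no

Derivation:
Initial components: {0,1,2,3,4,6,7} {5}
Removing edge (0,3): it was a bridge — component count 2 -> 3.
New components: {0,1,2,4,6,7} {3} {5}
Are 1 and 5 in the same component? no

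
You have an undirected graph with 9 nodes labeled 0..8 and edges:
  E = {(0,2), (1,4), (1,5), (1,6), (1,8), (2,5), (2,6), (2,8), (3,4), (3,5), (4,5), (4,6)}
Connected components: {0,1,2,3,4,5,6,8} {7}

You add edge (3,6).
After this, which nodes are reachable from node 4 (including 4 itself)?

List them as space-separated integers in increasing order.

Answer: 0 1 2 3 4 5 6 8

Derivation:
Before: nodes reachable from 4: {0,1,2,3,4,5,6,8}
Adding (3,6): both endpoints already in same component. Reachability from 4 unchanged.
After: nodes reachable from 4: {0,1,2,3,4,5,6,8}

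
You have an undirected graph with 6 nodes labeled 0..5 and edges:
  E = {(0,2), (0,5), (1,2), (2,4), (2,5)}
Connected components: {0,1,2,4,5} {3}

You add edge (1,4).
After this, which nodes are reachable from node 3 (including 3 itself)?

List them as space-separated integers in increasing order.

Before: nodes reachable from 3: {3}
Adding (1,4): both endpoints already in same component. Reachability from 3 unchanged.
After: nodes reachable from 3: {3}

Answer: 3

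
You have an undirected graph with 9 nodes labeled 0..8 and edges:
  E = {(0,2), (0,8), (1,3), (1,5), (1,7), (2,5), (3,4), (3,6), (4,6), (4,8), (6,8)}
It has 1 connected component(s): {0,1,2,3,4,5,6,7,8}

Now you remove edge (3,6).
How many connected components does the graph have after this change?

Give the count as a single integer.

Initial component count: 1
Remove (3,6): not a bridge. Count unchanged: 1.
  After removal, components: {0,1,2,3,4,5,6,7,8}
New component count: 1

Answer: 1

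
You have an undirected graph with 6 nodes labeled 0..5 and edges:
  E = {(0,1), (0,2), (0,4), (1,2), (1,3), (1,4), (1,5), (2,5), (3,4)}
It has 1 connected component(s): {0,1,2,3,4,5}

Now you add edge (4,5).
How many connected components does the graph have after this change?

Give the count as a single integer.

Initial component count: 1
Add (4,5): endpoints already in same component. Count unchanged: 1.
New component count: 1

Answer: 1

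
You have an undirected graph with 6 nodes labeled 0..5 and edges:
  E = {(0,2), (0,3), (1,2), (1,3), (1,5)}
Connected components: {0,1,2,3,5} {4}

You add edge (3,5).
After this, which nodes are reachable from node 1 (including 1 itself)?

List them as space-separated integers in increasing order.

Before: nodes reachable from 1: {0,1,2,3,5}
Adding (3,5): both endpoints already in same component. Reachability from 1 unchanged.
After: nodes reachable from 1: {0,1,2,3,5}

Answer: 0 1 2 3 5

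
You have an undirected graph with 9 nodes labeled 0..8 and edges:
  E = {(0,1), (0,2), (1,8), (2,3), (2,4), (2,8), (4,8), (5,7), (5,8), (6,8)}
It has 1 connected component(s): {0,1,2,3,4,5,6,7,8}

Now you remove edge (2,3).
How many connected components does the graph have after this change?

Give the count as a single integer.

Initial component count: 1
Remove (2,3): it was a bridge. Count increases: 1 -> 2.
  After removal, components: {0,1,2,4,5,6,7,8} {3}
New component count: 2

Answer: 2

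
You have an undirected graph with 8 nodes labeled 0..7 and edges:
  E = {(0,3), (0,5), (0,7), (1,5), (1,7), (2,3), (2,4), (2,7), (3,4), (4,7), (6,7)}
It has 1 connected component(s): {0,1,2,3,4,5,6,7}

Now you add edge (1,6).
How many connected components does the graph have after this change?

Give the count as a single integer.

Answer: 1

Derivation:
Initial component count: 1
Add (1,6): endpoints already in same component. Count unchanged: 1.
New component count: 1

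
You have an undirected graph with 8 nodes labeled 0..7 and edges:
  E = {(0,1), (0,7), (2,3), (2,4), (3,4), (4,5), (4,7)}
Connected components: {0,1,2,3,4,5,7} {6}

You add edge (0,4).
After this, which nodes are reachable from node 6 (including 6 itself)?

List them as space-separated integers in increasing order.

Answer: 6

Derivation:
Before: nodes reachable from 6: {6}
Adding (0,4): both endpoints already in same component. Reachability from 6 unchanged.
After: nodes reachable from 6: {6}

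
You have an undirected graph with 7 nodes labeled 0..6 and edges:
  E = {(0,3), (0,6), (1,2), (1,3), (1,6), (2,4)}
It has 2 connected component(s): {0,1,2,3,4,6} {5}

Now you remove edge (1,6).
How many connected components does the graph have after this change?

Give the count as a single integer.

Answer: 2

Derivation:
Initial component count: 2
Remove (1,6): not a bridge. Count unchanged: 2.
  After removal, components: {0,1,2,3,4,6} {5}
New component count: 2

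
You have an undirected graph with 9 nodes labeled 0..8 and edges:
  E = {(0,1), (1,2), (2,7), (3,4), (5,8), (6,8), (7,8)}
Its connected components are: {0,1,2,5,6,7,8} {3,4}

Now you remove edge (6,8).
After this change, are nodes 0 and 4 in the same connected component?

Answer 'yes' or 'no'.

Answer: no

Derivation:
Initial components: {0,1,2,5,6,7,8} {3,4}
Removing edge (6,8): it was a bridge — component count 2 -> 3.
New components: {0,1,2,5,7,8} {3,4} {6}
Are 0 and 4 in the same component? no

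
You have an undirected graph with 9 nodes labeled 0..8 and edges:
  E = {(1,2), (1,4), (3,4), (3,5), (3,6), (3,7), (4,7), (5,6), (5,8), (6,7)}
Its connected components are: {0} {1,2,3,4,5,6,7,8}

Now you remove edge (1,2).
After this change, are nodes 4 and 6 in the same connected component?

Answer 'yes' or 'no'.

Answer: yes

Derivation:
Initial components: {0} {1,2,3,4,5,6,7,8}
Removing edge (1,2): it was a bridge — component count 2 -> 3.
New components: {0} {1,3,4,5,6,7,8} {2}
Are 4 and 6 in the same component? yes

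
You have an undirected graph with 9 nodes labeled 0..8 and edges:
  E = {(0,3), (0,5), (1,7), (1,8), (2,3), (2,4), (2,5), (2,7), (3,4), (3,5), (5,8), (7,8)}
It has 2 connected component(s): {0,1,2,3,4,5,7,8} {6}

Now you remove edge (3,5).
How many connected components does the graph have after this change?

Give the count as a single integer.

Initial component count: 2
Remove (3,5): not a bridge. Count unchanged: 2.
  After removal, components: {0,1,2,3,4,5,7,8} {6}
New component count: 2

Answer: 2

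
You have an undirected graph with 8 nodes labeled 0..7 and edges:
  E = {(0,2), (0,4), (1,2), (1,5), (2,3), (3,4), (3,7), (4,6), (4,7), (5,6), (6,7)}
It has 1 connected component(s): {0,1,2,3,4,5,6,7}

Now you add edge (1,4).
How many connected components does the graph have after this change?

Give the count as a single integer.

Initial component count: 1
Add (1,4): endpoints already in same component. Count unchanged: 1.
New component count: 1

Answer: 1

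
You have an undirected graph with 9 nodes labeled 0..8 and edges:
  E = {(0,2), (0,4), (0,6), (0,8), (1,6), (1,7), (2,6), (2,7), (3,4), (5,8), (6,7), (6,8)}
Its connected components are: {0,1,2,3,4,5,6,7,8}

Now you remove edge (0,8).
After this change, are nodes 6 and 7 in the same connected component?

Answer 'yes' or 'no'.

Answer: yes

Derivation:
Initial components: {0,1,2,3,4,5,6,7,8}
Removing edge (0,8): not a bridge — component count unchanged at 1.
New components: {0,1,2,3,4,5,6,7,8}
Are 6 and 7 in the same component? yes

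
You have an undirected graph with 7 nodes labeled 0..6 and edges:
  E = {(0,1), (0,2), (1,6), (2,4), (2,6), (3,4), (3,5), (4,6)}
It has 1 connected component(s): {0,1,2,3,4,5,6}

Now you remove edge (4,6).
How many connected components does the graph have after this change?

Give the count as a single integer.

Initial component count: 1
Remove (4,6): not a bridge. Count unchanged: 1.
  After removal, components: {0,1,2,3,4,5,6}
New component count: 1

Answer: 1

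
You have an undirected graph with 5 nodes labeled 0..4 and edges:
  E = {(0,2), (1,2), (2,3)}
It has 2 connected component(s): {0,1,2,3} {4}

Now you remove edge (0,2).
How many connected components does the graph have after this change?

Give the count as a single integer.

Initial component count: 2
Remove (0,2): it was a bridge. Count increases: 2 -> 3.
  After removal, components: {0} {1,2,3} {4}
New component count: 3

Answer: 3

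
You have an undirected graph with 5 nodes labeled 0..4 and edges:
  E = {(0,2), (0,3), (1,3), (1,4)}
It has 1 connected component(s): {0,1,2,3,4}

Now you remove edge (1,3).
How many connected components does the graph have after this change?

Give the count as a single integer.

Answer: 2

Derivation:
Initial component count: 1
Remove (1,3): it was a bridge. Count increases: 1 -> 2.
  After removal, components: {0,2,3} {1,4}
New component count: 2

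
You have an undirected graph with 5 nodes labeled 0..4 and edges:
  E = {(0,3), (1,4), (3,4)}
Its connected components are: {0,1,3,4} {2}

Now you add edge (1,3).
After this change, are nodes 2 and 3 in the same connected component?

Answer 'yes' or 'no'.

Answer: no

Derivation:
Initial components: {0,1,3,4} {2}
Adding edge (1,3): both already in same component {0,1,3,4}. No change.
New components: {0,1,3,4} {2}
Are 2 and 3 in the same component? no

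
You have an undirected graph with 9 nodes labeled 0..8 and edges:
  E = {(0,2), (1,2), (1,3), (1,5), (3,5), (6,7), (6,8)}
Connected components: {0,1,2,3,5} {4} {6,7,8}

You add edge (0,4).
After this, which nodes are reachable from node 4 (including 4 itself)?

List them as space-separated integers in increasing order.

Before: nodes reachable from 4: {4}
Adding (0,4): merges 4's component with another. Reachability grows.
After: nodes reachable from 4: {0,1,2,3,4,5}

Answer: 0 1 2 3 4 5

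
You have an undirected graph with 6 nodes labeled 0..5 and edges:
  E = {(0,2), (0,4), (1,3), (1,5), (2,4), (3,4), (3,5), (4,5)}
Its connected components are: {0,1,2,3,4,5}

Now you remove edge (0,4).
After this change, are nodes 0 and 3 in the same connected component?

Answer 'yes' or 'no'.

Initial components: {0,1,2,3,4,5}
Removing edge (0,4): not a bridge — component count unchanged at 1.
New components: {0,1,2,3,4,5}
Are 0 and 3 in the same component? yes

Answer: yes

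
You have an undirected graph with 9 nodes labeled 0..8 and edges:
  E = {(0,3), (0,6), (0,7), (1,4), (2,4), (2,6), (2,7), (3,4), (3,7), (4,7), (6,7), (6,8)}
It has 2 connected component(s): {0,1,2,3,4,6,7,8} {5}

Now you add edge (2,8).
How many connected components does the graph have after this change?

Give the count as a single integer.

Initial component count: 2
Add (2,8): endpoints already in same component. Count unchanged: 2.
New component count: 2

Answer: 2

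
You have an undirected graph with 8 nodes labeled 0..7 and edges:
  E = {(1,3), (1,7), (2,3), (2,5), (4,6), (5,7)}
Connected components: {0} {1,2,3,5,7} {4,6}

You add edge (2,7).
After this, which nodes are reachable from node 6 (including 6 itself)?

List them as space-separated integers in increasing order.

Answer: 4 6

Derivation:
Before: nodes reachable from 6: {4,6}
Adding (2,7): both endpoints already in same component. Reachability from 6 unchanged.
After: nodes reachable from 6: {4,6}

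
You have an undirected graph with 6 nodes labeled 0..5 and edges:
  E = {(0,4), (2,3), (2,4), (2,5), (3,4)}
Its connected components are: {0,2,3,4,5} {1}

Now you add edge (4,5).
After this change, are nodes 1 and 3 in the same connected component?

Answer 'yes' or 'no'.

Answer: no

Derivation:
Initial components: {0,2,3,4,5} {1}
Adding edge (4,5): both already in same component {0,2,3,4,5}. No change.
New components: {0,2,3,4,5} {1}
Are 1 and 3 in the same component? no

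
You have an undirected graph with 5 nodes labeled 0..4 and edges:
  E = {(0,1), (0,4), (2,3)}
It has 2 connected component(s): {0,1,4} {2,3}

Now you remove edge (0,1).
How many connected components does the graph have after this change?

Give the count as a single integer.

Initial component count: 2
Remove (0,1): it was a bridge. Count increases: 2 -> 3.
  After removal, components: {0,4} {1} {2,3}
New component count: 3

Answer: 3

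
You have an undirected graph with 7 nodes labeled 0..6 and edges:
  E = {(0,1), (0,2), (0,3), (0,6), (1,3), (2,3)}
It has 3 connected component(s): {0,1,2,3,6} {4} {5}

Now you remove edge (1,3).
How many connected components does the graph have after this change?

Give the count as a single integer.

Initial component count: 3
Remove (1,3): not a bridge. Count unchanged: 3.
  After removal, components: {0,1,2,3,6} {4} {5}
New component count: 3

Answer: 3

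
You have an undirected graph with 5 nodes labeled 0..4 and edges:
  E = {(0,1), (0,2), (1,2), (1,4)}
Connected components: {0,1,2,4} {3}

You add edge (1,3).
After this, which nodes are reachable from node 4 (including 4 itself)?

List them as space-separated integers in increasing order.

Before: nodes reachable from 4: {0,1,2,4}
Adding (1,3): merges 4's component with another. Reachability grows.
After: nodes reachable from 4: {0,1,2,3,4}

Answer: 0 1 2 3 4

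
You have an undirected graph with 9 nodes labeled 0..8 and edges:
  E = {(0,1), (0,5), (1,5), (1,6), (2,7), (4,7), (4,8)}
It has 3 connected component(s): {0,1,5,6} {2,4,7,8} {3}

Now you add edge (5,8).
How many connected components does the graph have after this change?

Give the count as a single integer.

Answer: 2

Derivation:
Initial component count: 3
Add (5,8): merges two components. Count decreases: 3 -> 2.
New component count: 2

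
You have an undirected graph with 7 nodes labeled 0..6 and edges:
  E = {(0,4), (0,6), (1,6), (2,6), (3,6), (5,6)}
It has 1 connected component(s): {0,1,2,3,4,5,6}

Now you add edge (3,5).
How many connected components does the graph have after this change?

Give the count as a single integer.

Initial component count: 1
Add (3,5): endpoints already in same component. Count unchanged: 1.
New component count: 1

Answer: 1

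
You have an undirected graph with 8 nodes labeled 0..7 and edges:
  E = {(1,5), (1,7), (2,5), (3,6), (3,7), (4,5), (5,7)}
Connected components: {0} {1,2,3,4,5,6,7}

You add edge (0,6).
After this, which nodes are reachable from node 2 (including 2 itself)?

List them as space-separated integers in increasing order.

Before: nodes reachable from 2: {1,2,3,4,5,6,7}
Adding (0,6): merges 2's component with another. Reachability grows.
After: nodes reachable from 2: {0,1,2,3,4,5,6,7}

Answer: 0 1 2 3 4 5 6 7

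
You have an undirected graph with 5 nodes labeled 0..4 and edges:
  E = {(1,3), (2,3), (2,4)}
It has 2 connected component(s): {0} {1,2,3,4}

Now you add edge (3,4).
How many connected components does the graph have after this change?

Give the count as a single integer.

Answer: 2

Derivation:
Initial component count: 2
Add (3,4): endpoints already in same component. Count unchanged: 2.
New component count: 2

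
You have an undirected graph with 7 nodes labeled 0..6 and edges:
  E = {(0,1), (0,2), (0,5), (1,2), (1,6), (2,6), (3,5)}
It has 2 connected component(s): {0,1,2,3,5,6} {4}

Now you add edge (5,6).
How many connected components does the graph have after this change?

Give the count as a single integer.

Initial component count: 2
Add (5,6): endpoints already in same component. Count unchanged: 2.
New component count: 2

Answer: 2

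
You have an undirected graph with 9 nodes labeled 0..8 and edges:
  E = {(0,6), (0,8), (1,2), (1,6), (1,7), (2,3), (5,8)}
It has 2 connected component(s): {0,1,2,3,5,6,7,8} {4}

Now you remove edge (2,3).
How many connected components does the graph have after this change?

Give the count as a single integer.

Answer: 3

Derivation:
Initial component count: 2
Remove (2,3): it was a bridge. Count increases: 2 -> 3.
  After removal, components: {0,1,2,5,6,7,8} {3} {4}
New component count: 3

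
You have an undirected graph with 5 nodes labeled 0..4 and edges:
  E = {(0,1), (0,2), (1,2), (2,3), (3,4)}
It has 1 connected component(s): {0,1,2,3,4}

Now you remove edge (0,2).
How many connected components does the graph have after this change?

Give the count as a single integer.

Initial component count: 1
Remove (0,2): not a bridge. Count unchanged: 1.
  After removal, components: {0,1,2,3,4}
New component count: 1

Answer: 1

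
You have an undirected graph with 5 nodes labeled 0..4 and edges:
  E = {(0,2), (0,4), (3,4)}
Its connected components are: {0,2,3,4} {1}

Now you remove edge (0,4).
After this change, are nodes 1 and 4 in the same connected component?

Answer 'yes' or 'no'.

Answer: no

Derivation:
Initial components: {0,2,3,4} {1}
Removing edge (0,4): it was a bridge — component count 2 -> 3.
New components: {0,2} {1} {3,4}
Are 1 and 4 in the same component? no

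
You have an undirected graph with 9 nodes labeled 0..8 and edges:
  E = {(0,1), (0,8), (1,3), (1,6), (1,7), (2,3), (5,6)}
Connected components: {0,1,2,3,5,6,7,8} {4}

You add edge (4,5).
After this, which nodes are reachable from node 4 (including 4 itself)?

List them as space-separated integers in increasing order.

Answer: 0 1 2 3 4 5 6 7 8

Derivation:
Before: nodes reachable from 4: {4}
Adding (4,5): merges 4's component with another. Reachability grows.
After: nodes reachable from 4: {0,1,2,3,4,5,6,7,8}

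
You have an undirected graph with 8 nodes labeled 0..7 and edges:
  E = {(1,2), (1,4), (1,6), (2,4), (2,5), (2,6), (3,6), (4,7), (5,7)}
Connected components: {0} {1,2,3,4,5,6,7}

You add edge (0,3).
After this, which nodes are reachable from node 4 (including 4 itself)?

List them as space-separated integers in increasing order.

Answer: 0 1 2 3 4 5 6 7

Derivation:
Before: nodes reachable from 4: {1,2,3,4,5,6,7}
Adding (0,3): merges 4's component with another. Reachability grows.
After: nodes reachable from 4: {0,1,2,3,4,5,6,7}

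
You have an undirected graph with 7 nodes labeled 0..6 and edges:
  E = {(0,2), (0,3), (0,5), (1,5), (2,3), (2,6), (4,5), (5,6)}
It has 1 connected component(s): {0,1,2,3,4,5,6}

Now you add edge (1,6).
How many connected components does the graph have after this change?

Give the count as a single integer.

Answer: 1

Derivation:
Initial component count: 1
Add (1,6): endpoints already in same component. Count unchanged: 1.
New component count: 1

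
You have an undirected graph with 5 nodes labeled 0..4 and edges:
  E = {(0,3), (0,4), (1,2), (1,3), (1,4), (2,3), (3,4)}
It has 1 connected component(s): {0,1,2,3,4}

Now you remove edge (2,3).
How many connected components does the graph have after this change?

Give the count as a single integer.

Answer: 1

Derivation:
Initial component count: 1
Remove (2,3): not a bridge. Count unchanged: 1.
  After removal, components: {0,1,2,3,4}
New component count: 1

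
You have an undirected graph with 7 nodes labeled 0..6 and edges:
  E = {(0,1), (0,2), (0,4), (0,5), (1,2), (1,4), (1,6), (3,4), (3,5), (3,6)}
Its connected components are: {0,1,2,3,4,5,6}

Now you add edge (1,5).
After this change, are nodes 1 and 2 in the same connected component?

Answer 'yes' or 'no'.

Initial components: {0,1,2,3,4,5,6}
Adding edge (1,5): both already in same component {0,1,2,3,4,5,6}. No change.
New components: {0,1,2,3,4,5,6}
Are 1 and 2 in the same component? yes

Answer: yes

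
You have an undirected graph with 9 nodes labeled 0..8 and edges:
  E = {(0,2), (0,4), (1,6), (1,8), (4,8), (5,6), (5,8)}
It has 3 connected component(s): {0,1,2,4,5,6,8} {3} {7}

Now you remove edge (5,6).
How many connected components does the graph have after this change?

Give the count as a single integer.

Answer: 3

Derivation:
Initial component count: 3
Remove (5,6): not a bridge. Count unchanged: 3.
  After removal, components: {0,1,2,4,5,6,8} {3} {7}
New component count: 3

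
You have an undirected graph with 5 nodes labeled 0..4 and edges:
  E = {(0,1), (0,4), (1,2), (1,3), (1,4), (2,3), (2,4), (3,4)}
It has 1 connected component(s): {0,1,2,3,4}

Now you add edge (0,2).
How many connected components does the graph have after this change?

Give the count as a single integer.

Answer: 1

Derivation:
Initial component count: 1
Add (0,2): endpoints already in same component. Count unchanged: 1.
New component count: 1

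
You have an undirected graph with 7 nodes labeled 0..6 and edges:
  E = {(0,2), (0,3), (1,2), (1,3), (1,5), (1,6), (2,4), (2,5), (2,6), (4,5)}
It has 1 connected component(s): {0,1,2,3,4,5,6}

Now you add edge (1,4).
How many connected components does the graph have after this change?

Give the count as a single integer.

Initial component count: 1
Add (1,4): endpoints already in same component. Count unchanged: 1.
New component count: 1

Answer: 1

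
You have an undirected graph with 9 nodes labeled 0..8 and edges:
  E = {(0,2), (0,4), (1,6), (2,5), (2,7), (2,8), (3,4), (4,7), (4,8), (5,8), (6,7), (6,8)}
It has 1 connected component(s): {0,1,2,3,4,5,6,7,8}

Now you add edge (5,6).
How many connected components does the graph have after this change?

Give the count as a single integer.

Answer: 1

Derivation:
Initial component count: 1
Add (5,6): endpoints already in same component. Count unchanged: 1.
New component count: 1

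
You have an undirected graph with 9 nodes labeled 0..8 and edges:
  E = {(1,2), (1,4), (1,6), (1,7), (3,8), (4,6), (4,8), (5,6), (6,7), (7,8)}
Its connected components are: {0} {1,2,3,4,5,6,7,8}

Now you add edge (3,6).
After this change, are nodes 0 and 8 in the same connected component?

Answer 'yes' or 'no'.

Initial components: {0} {1,2,3,4,5,6,7,8}
Adding edge (3,6): both already in same component {1,2,3,4,5,6,7,8}. No change.
New components: {0} {1,2,3,4,5,6,7,8}
Are 0 and 8 in the same component? no

Answer: no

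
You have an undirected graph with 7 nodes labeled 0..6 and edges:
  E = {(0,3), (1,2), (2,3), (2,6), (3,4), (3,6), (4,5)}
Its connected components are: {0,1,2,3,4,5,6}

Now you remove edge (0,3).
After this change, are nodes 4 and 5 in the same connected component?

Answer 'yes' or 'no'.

Answer: yes

Derivation:
Initial components: {0,1,2,3,4,5,6}
Removing edge (0,3): it was a bridge — component count 1 -> 2.
New components: {0} {1,2,3,4,5,6}
Are 4 and 5 in the same component? yes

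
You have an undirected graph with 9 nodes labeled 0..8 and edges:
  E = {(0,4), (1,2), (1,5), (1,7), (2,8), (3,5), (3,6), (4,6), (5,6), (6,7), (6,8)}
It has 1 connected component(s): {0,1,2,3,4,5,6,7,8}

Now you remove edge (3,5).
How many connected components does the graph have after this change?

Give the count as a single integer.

Answer: 1

Derivation:
Initial component count: 1
Remove (3,5): not a bridge. Count unchanged: 1.
  After removal, components: {0,1,2,3,4,5,6,7,8}
New component count: 1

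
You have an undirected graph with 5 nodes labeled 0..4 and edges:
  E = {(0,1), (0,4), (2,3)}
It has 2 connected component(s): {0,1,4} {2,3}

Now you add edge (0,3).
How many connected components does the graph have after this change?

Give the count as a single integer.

Answer: 1

Derivation:
Initial component count: 2
Add (0,3): merges two components. Count decreases: 2 -> 1.
New component count: 1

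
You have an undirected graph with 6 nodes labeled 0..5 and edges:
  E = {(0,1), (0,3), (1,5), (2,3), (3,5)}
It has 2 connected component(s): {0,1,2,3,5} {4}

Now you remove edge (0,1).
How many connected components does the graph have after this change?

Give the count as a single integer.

Initial component count: 2
Remove (0,1): not a bridge. Count unchanged: 2.
  After removal, components: {0,1,2,3,5} {4}
New component count: 2

Answer: 2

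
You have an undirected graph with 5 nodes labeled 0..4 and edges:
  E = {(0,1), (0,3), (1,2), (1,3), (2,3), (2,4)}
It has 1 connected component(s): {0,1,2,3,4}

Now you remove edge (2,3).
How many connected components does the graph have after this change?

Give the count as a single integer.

Answer: 1

Derivation:
Initial component count: 1
Remove (2,3): not a bridge. Count unchanged: 1.
  After removal, components: {0,1,2,3,4}
New component count: 1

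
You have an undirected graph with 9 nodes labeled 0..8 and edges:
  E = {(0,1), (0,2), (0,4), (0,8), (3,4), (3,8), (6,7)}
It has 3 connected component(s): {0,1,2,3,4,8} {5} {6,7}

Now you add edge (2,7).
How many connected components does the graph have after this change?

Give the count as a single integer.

Answer: 2

Derivation:
Initial component count: 3
Add (2,7): merges two components. Count decreases: 3 -> 2.
New component count: 2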